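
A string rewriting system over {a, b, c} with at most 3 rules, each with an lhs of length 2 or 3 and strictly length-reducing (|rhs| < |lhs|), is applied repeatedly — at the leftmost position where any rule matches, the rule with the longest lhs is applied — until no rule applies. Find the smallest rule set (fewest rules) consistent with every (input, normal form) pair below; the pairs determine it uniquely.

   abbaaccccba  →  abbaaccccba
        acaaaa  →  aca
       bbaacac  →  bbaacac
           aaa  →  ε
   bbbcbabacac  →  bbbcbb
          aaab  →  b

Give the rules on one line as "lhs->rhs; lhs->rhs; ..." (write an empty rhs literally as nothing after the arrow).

  | abbaaccccba
  | acaaaa => aca
  | bbaacac
  | aaa => ε

aaa->; bac->ab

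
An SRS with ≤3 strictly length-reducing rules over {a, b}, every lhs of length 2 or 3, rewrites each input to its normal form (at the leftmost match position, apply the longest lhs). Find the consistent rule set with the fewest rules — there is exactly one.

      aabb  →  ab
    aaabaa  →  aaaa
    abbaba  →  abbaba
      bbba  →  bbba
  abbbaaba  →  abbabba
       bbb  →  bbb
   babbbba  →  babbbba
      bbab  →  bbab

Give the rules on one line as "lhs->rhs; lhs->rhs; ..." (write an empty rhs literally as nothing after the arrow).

  | aabb => ab
  | aaabaa => aaaa
  | abbaba
  | bbba

aab->a; baa->ab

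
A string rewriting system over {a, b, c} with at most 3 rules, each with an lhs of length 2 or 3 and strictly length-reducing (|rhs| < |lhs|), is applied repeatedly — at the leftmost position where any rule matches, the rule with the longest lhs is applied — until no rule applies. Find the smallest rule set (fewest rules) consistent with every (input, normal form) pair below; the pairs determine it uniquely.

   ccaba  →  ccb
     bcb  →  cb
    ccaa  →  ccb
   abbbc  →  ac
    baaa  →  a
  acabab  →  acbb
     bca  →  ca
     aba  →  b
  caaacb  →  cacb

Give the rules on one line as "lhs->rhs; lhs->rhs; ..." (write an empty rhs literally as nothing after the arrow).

aa->b; ba->a; bc->c

  | ccaba => ccaa => ccb
  | bcb => cb
  | ccaa => ccb
  | abbbc => abbc => abc => ac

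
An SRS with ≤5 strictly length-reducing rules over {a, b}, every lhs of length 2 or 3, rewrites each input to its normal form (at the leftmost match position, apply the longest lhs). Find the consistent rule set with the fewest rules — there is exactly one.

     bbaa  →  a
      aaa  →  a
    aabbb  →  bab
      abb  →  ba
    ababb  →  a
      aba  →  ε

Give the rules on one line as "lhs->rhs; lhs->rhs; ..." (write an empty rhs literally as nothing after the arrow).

aa->a; aba->; abb->ba; bb->a

  | bbaa => aaa => aa => a
  | aaa => aa => a
  | aabbb => abbb => bab
  | abb => ba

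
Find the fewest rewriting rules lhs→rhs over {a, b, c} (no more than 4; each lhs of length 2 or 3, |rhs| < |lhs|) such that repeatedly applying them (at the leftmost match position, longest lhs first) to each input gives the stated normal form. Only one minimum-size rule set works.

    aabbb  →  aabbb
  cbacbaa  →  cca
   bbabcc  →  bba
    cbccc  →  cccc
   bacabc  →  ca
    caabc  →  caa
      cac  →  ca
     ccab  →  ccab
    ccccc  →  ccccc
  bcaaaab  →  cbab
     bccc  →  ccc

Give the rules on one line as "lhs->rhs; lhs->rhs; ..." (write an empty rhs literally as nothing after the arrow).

aaa->b; ac->a; baa->ca; bc->c

  | aabbb
  | cbacbaa => cbabaa => cbaca => cbaa => cca
  | bbabcc => bbacc => bbac => bba
  | cbccc => cccc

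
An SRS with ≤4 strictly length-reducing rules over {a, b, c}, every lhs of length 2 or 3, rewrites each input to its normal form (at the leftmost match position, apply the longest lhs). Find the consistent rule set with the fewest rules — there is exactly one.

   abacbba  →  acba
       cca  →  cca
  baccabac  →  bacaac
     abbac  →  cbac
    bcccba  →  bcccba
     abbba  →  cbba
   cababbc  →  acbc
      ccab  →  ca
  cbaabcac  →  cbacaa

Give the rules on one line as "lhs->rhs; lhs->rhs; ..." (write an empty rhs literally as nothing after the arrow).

ab->c; cab->a; cac->aa

  | abacbba => cacbba => aabba => acba
  | cca
  | baccabac => bacaac
  | abbac => cbac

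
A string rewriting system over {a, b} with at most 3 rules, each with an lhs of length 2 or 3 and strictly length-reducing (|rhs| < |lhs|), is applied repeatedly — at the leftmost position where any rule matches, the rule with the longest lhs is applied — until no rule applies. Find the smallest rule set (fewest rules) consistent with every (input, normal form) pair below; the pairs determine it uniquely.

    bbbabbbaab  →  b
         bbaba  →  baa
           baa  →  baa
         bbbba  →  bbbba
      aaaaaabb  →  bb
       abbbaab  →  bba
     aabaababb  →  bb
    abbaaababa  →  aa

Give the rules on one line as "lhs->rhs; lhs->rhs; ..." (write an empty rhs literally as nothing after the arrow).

ab->b; bab->a

  | bbbabbbaab => bbabbaab => babaab => aaab => aab => ab => b
  | bbaba => baa
  | baa
  | bbbba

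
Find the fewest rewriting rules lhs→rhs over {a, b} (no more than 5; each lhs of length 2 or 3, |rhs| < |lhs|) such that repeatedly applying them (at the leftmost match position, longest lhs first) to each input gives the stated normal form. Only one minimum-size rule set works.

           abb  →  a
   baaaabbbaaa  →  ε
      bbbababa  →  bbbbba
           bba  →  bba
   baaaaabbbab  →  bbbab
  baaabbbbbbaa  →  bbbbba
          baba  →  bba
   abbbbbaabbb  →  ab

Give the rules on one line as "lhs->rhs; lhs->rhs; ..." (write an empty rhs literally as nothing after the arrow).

  | abb => a
  | baaaabbbaaa => aaabbbaaa => abbbaaa => abaaa => baaa => aa => ε
  | bbbababa => bbbbaba => bbbbba
  | bba

aa->; aba->ba; abb->a; baa->a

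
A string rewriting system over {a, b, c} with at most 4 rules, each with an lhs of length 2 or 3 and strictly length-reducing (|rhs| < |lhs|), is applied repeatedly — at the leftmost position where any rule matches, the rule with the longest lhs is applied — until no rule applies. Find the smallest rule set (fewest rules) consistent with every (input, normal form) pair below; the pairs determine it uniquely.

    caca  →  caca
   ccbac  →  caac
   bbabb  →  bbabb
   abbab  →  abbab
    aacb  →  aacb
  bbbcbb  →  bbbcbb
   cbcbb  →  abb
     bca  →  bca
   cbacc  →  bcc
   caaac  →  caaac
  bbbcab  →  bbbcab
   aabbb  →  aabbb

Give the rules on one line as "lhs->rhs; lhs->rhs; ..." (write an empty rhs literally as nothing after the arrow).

cba->b; cbc->a; ccb->ca

  | caca
  | ccbac => caac
  | bbabb
  | abbab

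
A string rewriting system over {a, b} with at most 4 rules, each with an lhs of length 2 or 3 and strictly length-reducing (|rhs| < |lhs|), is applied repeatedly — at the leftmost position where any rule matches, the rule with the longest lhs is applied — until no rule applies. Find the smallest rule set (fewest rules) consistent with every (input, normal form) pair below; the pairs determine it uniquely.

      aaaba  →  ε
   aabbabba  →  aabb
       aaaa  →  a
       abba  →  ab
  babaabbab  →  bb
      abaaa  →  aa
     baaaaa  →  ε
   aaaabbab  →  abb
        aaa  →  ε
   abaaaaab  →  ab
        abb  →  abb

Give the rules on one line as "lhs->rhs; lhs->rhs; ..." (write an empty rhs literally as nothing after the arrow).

  | aaaba => ba => ε
  | aabbabba => aabbba => aabb
  | aaaa => a
  | abba => ab

aaa->; ba->; baa->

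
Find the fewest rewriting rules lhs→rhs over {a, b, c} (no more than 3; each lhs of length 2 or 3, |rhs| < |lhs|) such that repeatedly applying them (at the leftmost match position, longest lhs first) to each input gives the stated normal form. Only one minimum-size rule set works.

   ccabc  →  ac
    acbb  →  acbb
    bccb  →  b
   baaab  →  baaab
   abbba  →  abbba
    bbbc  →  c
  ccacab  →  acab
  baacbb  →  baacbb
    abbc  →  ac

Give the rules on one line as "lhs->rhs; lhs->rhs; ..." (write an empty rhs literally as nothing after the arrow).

  | ccabc => abc => ac
  | acbb
  | bccb => ccb => b
  | baaab

bc->c; cc->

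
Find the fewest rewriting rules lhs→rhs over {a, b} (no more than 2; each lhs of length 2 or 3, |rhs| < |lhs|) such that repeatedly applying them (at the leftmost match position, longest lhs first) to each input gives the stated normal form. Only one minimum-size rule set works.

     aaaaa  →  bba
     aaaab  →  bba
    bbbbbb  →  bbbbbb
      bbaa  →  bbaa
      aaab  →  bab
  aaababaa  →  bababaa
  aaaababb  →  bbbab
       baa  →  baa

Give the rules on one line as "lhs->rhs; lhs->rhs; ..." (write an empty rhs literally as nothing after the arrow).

  | aaaaa => baaa => bba
  | aaaab => baab => bba
  | bbbbbb
  | bbaa

aaa->ba; aab->ba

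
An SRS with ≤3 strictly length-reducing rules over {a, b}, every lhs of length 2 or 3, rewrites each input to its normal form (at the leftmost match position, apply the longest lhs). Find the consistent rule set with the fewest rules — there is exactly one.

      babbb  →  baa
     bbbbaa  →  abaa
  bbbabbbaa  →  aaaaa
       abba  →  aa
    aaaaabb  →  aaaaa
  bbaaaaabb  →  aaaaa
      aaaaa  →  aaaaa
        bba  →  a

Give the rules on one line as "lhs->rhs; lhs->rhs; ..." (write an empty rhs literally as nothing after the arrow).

bb->; bbb->a

  | babbb => baa
  | bbbbaa => abaa
  | bbbabbbaa => aabbbaa => aaaaa
  | abba => aa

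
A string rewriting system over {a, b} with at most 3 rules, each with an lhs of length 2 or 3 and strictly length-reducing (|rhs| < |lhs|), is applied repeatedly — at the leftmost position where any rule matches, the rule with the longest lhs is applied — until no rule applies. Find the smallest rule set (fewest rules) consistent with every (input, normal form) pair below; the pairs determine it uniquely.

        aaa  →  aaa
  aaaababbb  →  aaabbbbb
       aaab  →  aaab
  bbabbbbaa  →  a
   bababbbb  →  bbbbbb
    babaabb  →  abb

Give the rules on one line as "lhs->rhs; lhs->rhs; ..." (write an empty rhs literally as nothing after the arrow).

aba->bb; ba->a

  | aaa
  | aaaababbb => aaabbbbb
  | aaab
  | bbabbbbaa => babbbbaa => abbbbaa => abbbaa => abbaa => abaa => bba => ba => a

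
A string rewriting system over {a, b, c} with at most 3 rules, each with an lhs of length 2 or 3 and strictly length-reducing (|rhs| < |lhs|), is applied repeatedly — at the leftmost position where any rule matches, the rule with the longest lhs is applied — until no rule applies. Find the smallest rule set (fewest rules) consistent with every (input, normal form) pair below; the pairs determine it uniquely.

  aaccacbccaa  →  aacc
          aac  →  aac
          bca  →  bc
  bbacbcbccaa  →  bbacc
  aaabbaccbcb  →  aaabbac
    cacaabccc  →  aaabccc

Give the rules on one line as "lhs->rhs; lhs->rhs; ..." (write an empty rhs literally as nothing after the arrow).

ca->c; cac->a; cb->

  | aaccacbccaa => aacabccaa => aacbccaa => aaccaa => aacca => aacc
  | aac
  | bca => bc
  | bbacbcbccaa => bbacbccaa => bbaccaa => bbacca => bbacc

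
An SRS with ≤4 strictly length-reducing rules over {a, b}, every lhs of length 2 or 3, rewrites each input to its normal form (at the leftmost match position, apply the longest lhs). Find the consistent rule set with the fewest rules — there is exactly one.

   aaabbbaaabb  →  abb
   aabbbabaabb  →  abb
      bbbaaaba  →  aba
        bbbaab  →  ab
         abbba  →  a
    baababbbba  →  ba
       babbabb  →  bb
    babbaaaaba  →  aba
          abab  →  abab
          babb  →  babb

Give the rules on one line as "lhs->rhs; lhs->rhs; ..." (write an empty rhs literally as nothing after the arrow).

  | aaabbbaaabb => aabbbaaabb => abbbaaabb => aaaaabb => aaaabb => aaabb => aabb => abb
  | aabbbabaabb => abbbabaabb => aaabaabb => aabaabb => abaabb => abb
  | bbbaaaba => aaaaba => aaaba => aaba => aba
  | bbbaab => aaab => aab => ab

aa->a; baa->; bba->a; bbb->a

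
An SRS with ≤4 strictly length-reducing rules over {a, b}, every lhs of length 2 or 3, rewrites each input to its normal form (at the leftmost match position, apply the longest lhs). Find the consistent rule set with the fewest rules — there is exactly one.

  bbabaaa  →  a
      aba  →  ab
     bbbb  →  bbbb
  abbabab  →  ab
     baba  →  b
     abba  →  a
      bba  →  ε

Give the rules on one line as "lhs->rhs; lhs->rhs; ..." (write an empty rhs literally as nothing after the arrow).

ba->b; baa->; bab->b; bba->

  | bbabaaa => baaa => a
  | aba => ab
  | bbbb
  | abbabab => abab => ab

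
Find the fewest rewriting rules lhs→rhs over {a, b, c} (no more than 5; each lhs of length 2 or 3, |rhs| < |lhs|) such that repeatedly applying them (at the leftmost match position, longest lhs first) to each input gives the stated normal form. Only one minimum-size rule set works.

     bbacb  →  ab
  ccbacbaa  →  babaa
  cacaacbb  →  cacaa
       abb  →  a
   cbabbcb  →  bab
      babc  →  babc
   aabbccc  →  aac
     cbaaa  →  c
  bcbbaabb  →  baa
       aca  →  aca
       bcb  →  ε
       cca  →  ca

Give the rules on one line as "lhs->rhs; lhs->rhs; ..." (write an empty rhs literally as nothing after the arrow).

aaa->bc; bb->; cb->b; cc->c

  | bbacb => acb => ab
  | ccbacbaa => cbacbaa => bacbaa => babaa
  | cacaacbb => cacaabb => cacaa
  | abb => a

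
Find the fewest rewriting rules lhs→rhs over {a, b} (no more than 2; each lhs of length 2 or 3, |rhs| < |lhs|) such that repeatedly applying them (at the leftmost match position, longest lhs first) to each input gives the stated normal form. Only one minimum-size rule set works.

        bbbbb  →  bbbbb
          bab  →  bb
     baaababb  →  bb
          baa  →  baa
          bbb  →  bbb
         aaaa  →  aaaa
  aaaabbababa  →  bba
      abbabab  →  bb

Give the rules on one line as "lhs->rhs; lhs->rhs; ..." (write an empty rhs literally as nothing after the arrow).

ab->b; abb->

  | bbbbb
  | bab => bb
  | baaababb => baababb => bababb => bbabb => bb
  | baa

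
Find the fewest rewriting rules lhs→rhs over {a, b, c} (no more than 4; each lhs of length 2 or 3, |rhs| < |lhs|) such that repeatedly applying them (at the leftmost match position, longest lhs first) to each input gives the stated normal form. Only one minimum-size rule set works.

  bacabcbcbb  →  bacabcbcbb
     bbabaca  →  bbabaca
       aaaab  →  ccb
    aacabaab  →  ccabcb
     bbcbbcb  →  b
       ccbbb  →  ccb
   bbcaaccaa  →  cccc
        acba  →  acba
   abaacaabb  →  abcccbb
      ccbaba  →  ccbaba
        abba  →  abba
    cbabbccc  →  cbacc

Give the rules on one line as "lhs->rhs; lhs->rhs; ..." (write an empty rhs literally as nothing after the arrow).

aa->c; bbb->b; bbc->

  | bacabcbcbb
  | bbabaca
  | aaaab => caab => ccb
  | aacabaab => ccabaab => ccabcb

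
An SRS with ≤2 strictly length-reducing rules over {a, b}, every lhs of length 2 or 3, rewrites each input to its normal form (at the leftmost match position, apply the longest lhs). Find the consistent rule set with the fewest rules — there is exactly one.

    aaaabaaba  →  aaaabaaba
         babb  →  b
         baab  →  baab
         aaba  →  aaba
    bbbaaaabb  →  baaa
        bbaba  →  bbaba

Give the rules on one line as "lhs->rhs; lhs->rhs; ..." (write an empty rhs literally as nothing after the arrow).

  | aaaabaaba
  | babb => b
  | baab
  | aaba

abb->; bbb->b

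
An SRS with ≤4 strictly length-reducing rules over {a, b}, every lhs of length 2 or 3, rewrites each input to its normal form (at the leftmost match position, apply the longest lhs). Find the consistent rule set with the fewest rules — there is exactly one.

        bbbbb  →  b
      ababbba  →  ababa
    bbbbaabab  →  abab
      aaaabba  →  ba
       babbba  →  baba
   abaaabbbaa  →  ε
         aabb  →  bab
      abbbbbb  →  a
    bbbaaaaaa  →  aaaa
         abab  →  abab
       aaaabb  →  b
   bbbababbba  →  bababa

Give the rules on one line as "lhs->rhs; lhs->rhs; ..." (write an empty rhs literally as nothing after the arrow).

aab->ba; baa->; bb->; bba->

  | bbbbb => bbb => b
  | ababbba => ababa
  | bbbbaabab => bbaabab => abab
  | aaaabba => aababa => baaba => ba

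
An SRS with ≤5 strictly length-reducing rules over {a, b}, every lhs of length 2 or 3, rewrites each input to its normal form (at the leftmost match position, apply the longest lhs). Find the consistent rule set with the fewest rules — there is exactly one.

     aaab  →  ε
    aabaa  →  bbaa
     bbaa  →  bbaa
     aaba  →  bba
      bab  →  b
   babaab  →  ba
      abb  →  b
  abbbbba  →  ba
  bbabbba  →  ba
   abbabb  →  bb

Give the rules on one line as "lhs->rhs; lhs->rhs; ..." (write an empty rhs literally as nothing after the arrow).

aaa->a; aab->bb; ab->; bbb->ba

  | aaab => ab => ε
  | aabaa => bbaa
  | bbaa
  | aaba => bba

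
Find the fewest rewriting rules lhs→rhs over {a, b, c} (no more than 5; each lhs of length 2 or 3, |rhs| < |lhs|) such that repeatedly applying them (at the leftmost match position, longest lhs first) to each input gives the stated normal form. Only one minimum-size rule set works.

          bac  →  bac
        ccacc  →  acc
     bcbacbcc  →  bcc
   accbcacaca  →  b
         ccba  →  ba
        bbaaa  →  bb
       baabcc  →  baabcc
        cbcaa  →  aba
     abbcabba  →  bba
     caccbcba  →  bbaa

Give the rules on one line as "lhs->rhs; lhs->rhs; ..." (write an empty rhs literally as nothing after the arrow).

aaa->; bbb->aa; ca->b; cb->a

  | bac
  | ccacc => cbcc => acc
  | bcbacbcc => baacbcc => baaacc => bcc
  | accbcacaca => acacacaca => abcacaca => abbcaca => abbbca => aaaca => ca => b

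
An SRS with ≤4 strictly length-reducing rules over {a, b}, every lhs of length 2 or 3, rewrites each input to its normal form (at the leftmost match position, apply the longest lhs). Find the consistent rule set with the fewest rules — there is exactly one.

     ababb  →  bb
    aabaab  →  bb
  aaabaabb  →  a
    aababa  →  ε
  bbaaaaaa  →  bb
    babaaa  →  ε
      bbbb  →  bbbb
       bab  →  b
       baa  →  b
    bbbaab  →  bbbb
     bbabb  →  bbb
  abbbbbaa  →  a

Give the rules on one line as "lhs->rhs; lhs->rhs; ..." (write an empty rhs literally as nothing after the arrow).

aa->; ab->a; ba->; baa->b

  | ababb => aabb => bb
  | aabaab => baab => bb
  | aaabaabb => abaabb => aaabb => abb => ab => a
  | aababa => baba => ba => ε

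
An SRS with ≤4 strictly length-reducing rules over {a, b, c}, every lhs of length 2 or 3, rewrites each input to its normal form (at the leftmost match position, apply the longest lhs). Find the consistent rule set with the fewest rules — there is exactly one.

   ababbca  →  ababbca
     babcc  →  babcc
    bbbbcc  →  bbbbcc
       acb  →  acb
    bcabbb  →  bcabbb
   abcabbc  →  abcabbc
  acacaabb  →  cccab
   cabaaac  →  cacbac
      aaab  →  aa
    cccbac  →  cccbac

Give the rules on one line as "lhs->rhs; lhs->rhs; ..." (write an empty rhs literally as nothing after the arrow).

aab->a; aca->cc; baa->cb

  | ababbca
  | babcc
  | bbbbcc
  | acb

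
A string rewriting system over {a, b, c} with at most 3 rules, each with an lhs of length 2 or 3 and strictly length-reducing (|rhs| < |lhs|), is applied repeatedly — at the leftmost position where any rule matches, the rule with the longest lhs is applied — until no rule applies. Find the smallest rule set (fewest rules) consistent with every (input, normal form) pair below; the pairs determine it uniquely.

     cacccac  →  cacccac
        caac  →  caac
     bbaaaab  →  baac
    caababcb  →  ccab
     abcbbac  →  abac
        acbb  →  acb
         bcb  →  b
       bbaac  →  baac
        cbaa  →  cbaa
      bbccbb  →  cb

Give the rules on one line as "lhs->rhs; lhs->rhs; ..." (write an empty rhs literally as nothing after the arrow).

  | cacccac
  | caac
  | bbaaaab => baaaab => baac
  | caababcb => ccabcb => ccab

aab->c; bb->b; bc->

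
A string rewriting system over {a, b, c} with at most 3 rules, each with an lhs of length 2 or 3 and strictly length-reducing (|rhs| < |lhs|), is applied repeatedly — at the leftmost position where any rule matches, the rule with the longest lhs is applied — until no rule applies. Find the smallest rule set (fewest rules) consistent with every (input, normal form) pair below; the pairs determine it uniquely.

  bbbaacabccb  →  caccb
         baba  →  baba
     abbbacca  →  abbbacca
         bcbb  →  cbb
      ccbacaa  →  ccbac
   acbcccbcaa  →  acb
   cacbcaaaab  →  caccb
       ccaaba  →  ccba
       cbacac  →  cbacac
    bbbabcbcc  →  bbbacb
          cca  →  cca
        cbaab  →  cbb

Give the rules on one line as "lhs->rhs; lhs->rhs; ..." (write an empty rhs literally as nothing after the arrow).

aa->; bc->c; ccc->cb

  | bbbaacabccb => bbbcabccb => bbcabccb => bcabccb => cabccb => caccb
  | baba
  | abbbacca
  | bcbb => cbb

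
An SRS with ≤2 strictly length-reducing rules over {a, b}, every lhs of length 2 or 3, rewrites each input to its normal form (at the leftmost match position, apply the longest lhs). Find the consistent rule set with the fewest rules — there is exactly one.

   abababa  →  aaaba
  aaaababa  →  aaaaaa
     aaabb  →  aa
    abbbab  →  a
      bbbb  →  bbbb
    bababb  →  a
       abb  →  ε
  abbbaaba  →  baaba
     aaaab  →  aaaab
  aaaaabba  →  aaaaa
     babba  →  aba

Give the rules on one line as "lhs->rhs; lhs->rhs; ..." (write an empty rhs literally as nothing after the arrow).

abb->; bab->a

  | abababa => aaaba
  | aaaababa => aaaaaa
  | aaabb => aa
  | abbbab => bab => a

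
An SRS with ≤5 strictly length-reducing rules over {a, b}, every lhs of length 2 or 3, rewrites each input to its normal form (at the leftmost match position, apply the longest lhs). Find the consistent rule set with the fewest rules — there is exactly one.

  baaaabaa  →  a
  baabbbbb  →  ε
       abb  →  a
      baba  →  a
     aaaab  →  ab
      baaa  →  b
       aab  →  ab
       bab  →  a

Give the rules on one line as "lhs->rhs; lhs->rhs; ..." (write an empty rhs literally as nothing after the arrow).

aa->a; ba->b; bb->a; bbb->

  | baaaabaa => baaabaa => baabaa => babaa => bbaa => aaa => aa => a
  | baabbbbb => babbbbb => bbbbbb => bbb => ε
  | abb => aa => a
  | baba => bba => aa => a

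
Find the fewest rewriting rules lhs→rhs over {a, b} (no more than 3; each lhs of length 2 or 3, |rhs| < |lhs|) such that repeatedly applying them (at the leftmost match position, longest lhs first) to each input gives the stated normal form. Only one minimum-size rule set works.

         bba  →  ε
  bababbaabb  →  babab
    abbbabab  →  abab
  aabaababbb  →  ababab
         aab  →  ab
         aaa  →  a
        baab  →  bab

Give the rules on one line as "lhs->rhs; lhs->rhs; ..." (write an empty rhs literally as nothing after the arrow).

  | bba => ε
  | bababbaabb => babaabb => bababb => babab
  | abbbabab => abbabab => abab
  | aabaababbb => abaababbb => abababbb => abababb => ababab

aa->a; bb->b; bba->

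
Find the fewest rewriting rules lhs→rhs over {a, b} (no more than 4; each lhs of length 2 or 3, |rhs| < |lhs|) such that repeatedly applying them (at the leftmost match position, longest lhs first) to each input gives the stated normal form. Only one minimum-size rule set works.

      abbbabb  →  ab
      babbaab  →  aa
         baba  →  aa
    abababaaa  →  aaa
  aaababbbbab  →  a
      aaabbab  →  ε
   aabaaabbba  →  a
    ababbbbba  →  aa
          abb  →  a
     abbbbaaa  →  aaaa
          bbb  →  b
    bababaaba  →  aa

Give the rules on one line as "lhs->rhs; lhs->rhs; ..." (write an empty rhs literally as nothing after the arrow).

  | abbbabb => ababb => aabb => bab => ab
  | babbaab => abbaab => aaab => aba => aa
  | baba => aba => aa
  | abababaaa => aababaaa => baabaaa => bbaaa => aaa

aab->ba; ba->a; baa->b; bb->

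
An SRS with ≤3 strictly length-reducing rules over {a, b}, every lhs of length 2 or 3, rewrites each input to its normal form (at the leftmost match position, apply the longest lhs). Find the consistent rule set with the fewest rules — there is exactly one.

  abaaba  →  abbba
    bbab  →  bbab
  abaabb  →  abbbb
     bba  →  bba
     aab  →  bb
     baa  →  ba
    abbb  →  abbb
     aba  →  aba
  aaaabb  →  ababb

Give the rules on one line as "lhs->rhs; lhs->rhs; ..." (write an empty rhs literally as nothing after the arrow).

  | abaaba => abbba
  | bbab
  | abaabb => abbbb
  | bba

aa->a; aaa->ab; aab->bb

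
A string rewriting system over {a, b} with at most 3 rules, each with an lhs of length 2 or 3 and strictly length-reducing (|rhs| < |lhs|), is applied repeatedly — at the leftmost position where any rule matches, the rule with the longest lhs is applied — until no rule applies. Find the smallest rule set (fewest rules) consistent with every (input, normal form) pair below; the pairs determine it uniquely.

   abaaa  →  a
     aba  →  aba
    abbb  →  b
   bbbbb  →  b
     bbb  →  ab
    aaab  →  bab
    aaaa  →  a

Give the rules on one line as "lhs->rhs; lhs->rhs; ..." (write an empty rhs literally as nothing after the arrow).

  | abaaa => abba => a
  | aba
  | abbb => b
  | bbbbb => abbb => b

aa->b; abb->; bb->a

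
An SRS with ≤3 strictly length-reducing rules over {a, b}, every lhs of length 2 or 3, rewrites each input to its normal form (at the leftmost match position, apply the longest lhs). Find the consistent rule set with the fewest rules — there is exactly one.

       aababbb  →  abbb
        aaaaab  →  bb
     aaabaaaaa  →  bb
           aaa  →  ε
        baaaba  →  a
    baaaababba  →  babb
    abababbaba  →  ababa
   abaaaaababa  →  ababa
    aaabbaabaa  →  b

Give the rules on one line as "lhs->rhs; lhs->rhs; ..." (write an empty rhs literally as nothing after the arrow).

  | aababbb => bbabbb => abbb
  | aaaaab => aab => bb
  | aaabaaaaa => baaaaa => baa => bb
  | aaa => ε

aa->b; aaa->; bba->a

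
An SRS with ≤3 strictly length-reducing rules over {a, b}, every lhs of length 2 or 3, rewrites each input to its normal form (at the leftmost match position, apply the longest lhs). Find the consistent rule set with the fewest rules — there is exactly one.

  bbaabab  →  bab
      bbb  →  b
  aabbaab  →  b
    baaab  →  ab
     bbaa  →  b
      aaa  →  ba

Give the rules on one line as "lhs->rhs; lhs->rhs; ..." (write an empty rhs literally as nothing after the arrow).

  | bbaabab => aabab => bab
  | bbb => b
  | aabbaab => bbaab => aab => b
  | baaab => bbab => ab

aa->b; aab->b; bb->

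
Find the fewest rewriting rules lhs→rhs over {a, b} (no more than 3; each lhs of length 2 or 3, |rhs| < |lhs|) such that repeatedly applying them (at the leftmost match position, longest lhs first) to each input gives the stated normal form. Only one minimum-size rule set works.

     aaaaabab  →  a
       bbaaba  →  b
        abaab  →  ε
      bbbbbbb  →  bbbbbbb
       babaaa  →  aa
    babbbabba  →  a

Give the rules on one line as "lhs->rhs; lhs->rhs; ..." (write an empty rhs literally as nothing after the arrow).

  | aaaaabab => aaaabbb => aaabb => aab => a
  | bbaaba => baaba => aaba => abb => b
  | abaab => bbab => bab => ab => ε
  | bbbbbbb

ab->; aba->bb; ba->a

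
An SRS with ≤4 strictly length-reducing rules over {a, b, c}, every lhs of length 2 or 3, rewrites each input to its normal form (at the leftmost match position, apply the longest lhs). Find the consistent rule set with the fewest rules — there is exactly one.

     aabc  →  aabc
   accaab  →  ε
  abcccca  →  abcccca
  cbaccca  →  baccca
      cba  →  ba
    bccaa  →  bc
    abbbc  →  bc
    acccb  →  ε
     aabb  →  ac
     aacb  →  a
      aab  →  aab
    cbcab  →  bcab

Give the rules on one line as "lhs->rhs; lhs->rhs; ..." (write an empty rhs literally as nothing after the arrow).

abb->c; acb->; caa->; cb->b

  | aabc
  | accaab => acb => ε
  | abcccca
  | cbaccca => baccca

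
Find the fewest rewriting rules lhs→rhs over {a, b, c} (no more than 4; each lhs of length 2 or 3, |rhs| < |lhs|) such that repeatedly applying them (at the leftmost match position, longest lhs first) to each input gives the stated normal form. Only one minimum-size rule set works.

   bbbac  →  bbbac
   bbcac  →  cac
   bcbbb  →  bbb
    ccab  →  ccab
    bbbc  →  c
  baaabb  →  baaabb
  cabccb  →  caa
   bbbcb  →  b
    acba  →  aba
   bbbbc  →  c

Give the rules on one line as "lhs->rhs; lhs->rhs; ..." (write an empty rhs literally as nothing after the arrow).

bc->c; cb->b; ccb->a

  | bbbac
  | bbcac => bcac => cac
  | bcbbb => cbbb => bbb
  | ccab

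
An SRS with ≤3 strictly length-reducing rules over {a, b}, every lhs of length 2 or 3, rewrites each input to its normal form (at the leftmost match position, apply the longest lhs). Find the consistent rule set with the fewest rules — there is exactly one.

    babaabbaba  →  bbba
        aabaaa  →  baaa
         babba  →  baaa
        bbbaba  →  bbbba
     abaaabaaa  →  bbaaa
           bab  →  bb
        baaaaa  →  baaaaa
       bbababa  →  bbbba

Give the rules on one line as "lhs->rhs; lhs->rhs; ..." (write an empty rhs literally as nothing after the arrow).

ab->b; abb->aa

  | babaabbaba => bbaabbaba => bbaaaaba => bbaaaba => bbaaba => bbaba => bbba
  | aabaaa => abaaa => baaa
  | babba => baaa
  | bbbaba => bbbba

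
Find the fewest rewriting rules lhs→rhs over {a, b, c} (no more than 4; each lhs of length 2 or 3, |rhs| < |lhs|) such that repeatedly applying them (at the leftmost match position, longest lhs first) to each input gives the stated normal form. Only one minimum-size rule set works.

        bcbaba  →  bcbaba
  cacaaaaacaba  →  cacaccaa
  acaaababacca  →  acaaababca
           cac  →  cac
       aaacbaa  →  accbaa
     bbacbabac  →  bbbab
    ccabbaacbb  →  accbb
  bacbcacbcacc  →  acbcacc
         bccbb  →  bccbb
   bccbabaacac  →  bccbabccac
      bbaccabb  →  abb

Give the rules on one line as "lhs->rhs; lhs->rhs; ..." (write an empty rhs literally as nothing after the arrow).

aac->cc; bac->b; bbc->; cab->a

  | bcbaba
  | cacaaaaacaba => cacaaaccaba => cacacccaba => cacaccaa
  | acaaababacca => acaaababca
  | cac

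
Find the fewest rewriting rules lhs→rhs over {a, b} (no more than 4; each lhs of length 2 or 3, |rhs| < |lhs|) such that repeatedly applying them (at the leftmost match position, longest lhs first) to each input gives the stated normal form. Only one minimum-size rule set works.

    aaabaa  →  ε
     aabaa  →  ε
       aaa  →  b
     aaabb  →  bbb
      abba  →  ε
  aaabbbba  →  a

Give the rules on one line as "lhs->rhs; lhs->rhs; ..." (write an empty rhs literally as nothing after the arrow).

  | aaabaa => bbaa => baa => aa => ε
  | aabaa => baa => aa => ε
  | aaa => b
  | aaabb => bbb

aa->; aaa->b; ba->a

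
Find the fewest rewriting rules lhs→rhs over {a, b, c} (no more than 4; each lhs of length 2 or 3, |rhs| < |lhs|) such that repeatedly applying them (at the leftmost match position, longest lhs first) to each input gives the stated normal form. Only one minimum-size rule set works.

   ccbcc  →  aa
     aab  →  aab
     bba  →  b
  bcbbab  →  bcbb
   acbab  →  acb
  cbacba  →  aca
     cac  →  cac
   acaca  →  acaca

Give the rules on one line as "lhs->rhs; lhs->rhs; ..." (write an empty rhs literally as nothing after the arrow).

  | ccbcc => accc => aa
  | aab
  | bba => b
  | bcbbab => bcbb

ba->; ccb->ac; ccc->a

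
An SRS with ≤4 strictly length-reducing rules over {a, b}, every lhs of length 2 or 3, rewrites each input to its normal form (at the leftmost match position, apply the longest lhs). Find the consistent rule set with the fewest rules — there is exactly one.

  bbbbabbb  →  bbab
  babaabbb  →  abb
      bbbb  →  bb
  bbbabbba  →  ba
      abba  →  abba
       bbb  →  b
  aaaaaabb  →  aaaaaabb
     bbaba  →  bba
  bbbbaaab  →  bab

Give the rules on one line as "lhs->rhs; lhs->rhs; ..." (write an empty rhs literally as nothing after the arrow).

aba->a; baa->ab; bbb->b

  | bbbbabbb => bbabbb => bbab
  | babaabbb => baabbb => abbbb => abb
  | bbbb => bb
  | bbbabbba => babbba => baba => ba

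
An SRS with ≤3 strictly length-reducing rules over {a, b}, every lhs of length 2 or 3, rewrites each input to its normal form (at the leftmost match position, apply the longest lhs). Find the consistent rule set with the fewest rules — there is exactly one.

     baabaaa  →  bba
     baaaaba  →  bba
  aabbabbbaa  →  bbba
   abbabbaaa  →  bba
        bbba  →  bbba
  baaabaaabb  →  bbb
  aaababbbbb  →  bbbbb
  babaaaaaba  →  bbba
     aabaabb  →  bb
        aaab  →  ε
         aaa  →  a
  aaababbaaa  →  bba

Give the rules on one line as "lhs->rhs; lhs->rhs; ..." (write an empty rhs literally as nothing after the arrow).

  | baabaaa => babaaa => bbaaa => bbaa => bba
  | baaaaba => baaaba => baaba => baba => bba
  | aabbabbbaa => abbabbbaa => babbbaa => bbbaa => bbba
  | abbabbaaa => babbaaa => bbaaa => bbaa => bba

aa->a; ab->; aba->ba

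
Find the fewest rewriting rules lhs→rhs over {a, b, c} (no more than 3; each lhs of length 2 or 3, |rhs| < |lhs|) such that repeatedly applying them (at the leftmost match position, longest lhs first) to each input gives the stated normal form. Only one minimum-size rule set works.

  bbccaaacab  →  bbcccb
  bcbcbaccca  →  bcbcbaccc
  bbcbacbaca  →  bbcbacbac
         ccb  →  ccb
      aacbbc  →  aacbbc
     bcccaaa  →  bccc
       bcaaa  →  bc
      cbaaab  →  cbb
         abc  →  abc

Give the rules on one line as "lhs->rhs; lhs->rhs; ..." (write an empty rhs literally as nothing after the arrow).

aaa->; ca->c

  | bbccaaacab => bbccaacab => bbccacab => bbcccab => bbcccb
  | bcbcbaccca => bcbcbaccc
  | bbcbacbaca => bbcbacbac
  | ccb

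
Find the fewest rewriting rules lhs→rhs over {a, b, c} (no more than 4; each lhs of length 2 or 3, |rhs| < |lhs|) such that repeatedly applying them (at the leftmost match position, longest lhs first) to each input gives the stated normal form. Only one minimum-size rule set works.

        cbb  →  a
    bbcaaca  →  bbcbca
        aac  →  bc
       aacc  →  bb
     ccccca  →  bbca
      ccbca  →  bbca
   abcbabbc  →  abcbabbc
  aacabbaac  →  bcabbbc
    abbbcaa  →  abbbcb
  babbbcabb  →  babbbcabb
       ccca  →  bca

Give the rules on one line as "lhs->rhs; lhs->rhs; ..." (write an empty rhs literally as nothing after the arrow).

  | cbb => a
  | bbcaaca => bbcbca
  | aac => bc
  | aacc => bcc => bb

aa->b; cbb->a; cc->b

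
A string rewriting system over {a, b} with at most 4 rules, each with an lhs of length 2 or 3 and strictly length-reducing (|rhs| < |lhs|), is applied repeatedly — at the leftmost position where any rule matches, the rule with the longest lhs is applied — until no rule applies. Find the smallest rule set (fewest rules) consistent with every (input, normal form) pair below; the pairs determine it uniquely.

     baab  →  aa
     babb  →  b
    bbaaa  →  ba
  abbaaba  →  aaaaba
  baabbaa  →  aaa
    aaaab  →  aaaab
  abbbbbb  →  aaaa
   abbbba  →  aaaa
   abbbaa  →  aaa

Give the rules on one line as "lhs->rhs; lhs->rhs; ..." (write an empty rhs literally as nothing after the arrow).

abb->aa; baa->bb; bb->b; bbb->aa

  | baab => bbb => aa
  | babb => baa => bb => b
  | bbaaa => baaa => bba => ba
  | abbaaba => aaaaba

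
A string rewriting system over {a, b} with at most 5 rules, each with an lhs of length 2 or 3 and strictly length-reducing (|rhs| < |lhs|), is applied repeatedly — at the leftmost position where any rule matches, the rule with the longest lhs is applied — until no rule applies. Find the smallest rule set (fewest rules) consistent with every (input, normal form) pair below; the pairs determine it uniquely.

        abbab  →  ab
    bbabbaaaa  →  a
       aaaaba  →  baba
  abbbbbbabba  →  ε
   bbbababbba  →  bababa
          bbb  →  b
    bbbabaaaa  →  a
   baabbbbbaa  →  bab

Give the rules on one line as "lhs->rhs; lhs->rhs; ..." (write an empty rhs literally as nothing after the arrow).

aa->; aaa->ba; aab->ab; bb->

  | abbab => aab => ab
  | bbabbaaaa => abbaaaa => aaaaa => baaa => bba => a
  | aaaaba => baaba => baba
  | abbbbbbabba => abbbbabba => abbabba => aabba => abba => aa => ε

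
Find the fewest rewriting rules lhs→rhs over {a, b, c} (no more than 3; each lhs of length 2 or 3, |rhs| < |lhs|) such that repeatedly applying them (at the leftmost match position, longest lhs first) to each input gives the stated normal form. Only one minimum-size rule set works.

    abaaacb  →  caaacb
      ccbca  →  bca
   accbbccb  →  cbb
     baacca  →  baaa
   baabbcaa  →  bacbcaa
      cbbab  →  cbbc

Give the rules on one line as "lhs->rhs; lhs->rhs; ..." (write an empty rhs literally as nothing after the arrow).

ab->c; cc->

  | abaaacb => caaacb
  | ccbca => bca
  | accbbccb => abbccb => cbccb => cbb
  | baacca => baaa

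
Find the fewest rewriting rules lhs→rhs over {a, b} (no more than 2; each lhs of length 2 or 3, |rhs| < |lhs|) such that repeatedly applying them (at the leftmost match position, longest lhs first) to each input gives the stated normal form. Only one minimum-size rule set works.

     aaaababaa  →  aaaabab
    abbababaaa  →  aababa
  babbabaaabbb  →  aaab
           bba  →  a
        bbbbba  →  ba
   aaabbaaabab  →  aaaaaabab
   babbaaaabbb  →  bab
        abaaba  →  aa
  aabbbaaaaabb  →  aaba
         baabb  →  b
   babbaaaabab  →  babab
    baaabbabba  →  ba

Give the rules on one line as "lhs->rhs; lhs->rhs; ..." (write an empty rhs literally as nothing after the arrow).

baa->b; bb->

  | aaaababaa => aaaabab
  | abbababaaa => aababaaa => aababa
  | babbabaaabbb => baabaaabbb => bbaaabbb => aaabbb => aaab
  | bba => a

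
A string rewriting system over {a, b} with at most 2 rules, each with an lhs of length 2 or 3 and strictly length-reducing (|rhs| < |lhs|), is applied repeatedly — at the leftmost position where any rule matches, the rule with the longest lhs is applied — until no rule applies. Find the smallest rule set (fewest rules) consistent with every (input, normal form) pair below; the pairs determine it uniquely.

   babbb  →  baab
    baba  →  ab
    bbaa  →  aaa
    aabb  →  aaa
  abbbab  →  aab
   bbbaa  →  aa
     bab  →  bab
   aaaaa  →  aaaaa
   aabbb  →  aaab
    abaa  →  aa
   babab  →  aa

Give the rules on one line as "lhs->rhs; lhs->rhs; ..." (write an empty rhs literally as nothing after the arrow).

  | babbb => baab
  | baba => bbb => ab
  | bbaa => aaa
  | aabb => aaa

aba->bb; bb->a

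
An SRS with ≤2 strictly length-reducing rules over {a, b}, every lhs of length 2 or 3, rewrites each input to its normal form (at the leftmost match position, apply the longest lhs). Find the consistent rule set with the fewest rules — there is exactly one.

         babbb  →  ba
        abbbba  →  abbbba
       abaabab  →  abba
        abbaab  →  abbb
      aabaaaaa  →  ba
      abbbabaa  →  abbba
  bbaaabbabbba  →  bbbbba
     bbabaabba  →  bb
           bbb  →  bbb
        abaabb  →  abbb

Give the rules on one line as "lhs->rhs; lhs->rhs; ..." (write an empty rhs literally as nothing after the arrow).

aa->; bab->ba

  | babbb => babb => bab => ba
  | abbbba
  | abaabab => abbab => abba
  | abbaab => abbb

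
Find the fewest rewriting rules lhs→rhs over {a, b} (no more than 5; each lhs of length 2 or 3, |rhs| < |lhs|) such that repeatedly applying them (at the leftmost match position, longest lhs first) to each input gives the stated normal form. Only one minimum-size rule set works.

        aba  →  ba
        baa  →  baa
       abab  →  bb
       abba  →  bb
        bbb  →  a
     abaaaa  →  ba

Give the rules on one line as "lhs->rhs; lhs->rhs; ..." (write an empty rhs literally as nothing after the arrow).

  | aba => ba
  | baa
  | abab => bab => bb
  | abba => bba => bb

aaa->; ab->b; bba->bb; bbb->a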